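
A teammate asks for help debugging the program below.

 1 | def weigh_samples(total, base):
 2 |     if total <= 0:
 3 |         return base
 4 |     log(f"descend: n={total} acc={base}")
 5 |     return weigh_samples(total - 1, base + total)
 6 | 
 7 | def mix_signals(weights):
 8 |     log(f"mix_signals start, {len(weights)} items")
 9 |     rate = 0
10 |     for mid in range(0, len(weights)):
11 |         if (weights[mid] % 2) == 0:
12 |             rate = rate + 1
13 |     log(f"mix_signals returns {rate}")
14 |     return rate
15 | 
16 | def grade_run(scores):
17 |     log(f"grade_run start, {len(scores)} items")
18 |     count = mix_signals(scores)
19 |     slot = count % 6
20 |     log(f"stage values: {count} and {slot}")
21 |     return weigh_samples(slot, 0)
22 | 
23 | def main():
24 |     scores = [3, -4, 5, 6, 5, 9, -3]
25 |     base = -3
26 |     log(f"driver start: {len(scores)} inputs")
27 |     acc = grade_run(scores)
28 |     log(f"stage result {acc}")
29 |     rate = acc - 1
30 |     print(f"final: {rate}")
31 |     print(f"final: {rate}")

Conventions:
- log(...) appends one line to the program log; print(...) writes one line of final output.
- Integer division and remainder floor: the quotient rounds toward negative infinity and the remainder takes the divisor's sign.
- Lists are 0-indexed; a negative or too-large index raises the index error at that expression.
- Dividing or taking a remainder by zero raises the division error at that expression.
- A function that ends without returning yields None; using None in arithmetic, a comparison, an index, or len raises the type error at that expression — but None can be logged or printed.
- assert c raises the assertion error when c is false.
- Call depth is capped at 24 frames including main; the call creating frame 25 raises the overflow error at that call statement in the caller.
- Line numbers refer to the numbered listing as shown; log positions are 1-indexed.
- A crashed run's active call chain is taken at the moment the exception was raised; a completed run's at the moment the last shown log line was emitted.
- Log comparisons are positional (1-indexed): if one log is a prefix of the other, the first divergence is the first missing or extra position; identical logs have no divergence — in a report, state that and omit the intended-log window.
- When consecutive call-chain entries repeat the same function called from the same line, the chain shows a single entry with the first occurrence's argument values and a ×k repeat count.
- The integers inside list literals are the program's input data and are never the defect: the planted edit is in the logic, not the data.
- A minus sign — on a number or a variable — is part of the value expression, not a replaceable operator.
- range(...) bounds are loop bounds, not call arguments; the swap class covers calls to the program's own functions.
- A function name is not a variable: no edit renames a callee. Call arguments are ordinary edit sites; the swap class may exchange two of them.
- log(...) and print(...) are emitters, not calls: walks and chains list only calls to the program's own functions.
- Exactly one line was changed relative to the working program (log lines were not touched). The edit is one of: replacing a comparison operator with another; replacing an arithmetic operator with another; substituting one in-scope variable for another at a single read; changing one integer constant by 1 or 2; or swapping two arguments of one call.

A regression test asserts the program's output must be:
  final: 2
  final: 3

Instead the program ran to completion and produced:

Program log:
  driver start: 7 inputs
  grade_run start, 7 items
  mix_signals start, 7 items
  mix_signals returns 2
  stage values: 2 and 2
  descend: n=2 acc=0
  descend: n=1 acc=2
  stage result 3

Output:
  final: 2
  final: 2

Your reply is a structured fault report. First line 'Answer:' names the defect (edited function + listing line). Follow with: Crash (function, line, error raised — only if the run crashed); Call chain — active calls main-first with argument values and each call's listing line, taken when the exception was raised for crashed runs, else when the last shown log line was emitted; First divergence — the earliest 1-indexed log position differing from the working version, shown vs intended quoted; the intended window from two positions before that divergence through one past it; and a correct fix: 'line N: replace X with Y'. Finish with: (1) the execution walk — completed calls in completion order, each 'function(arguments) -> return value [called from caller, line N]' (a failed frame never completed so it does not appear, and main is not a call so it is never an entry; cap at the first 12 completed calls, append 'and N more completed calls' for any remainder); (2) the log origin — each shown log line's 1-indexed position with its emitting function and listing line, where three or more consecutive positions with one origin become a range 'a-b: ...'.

Answer: the defect is in main at line 31.
Key fact: The two runs log identically and part ways only at the printed values.
Call chain: main.
First divergence: there is none — every log position agrees.
Execution walk:
  mix_signals([3, -4, 5, 6, 5, 9, -3]) -> 2  [called from grade_run, line 18]
  weigh_samples(0, 3) -> 3  [called from weigh_samples, line 5]
  weigh_samples(1, 2) -> 3  [called from weigh_samples, line 5]
  weigh_samples(2, 0) -> 3  [called from grade_run, line 21]
  grade_run([3, -4, 5, 6, 5, 9, -3]) -> 3  [called from main, line 27]
Log origins:
  1: emitted by main (line 26)
  2: emitted by grade_run (line 17)
  3: emitted by mix_signals (line 8)
  4: emitted by mix_signals (line 13)
  5: emitted by grade_run (line 20)
  6: emitted by weigh_samples (line 4)
  7: emitted by weigh_samples (line 4)
  8: emitted by main (line 28)
A correct fix: line 31: replace `rate` with `acc`.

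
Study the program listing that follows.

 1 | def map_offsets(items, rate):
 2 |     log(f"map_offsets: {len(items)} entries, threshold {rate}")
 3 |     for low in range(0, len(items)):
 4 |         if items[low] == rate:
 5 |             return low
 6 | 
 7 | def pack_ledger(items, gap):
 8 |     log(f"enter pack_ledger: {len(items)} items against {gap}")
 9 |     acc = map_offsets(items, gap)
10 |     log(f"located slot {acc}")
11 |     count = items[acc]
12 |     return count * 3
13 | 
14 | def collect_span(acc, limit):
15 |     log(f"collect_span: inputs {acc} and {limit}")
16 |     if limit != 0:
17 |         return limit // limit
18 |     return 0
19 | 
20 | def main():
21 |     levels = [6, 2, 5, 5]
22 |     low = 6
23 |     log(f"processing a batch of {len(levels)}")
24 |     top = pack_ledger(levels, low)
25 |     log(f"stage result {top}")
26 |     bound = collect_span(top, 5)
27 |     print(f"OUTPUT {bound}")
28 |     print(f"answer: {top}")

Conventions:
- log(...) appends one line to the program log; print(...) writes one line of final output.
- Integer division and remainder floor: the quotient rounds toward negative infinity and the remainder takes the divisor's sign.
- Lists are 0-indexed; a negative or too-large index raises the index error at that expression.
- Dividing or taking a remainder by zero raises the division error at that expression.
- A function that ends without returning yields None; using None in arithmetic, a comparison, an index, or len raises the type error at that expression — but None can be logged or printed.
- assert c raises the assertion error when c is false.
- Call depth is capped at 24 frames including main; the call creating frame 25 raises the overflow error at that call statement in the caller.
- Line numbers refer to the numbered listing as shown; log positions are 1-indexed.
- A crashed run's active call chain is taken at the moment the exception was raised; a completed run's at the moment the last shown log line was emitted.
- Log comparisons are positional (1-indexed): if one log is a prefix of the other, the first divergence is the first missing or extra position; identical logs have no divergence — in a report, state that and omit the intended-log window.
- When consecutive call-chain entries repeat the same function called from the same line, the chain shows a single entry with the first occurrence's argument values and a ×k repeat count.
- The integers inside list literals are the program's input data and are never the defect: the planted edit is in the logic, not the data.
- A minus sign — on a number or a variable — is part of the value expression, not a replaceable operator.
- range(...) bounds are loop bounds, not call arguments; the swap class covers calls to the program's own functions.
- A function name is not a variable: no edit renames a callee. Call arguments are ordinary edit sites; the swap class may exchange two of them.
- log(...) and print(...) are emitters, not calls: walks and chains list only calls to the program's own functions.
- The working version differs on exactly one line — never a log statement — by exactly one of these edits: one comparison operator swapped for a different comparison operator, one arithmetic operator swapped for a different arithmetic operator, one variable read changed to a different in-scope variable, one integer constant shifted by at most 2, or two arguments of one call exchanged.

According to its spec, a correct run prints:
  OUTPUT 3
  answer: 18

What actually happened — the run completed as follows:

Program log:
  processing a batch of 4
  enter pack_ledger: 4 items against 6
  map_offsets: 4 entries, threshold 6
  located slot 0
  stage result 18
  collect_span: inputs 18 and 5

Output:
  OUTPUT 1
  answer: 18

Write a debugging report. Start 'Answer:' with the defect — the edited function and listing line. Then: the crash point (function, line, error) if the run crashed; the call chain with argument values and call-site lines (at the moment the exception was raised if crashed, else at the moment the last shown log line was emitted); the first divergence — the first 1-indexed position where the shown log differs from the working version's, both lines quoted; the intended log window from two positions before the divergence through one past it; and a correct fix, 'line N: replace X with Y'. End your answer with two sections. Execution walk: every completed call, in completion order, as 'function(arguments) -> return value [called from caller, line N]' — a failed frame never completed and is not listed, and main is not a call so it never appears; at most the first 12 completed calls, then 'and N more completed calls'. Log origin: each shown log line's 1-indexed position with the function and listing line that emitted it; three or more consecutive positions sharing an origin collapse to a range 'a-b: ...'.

Answer: the defect is in collect_span at line 17.
The tell: No log line changed; the fault shows up purely in the output.
Call chain: main -> collect_span(18, 5) (called at line 26).
First divergence: none (the log streams are identical).
Execution walk:
  map_offsets([6, 2, 5, 5], 6) -> 0  [called from pack_ledger, line 9]
  pack_ledger([6, 2, 5, 5], 6) -> 18  [called from main, line 24]
  collect_span(18, 5) -> 1  [called from main, line 26]
Log origins:
  1: emitted by main (line 23)
  2: emitted by pack_ledger (line 8)
  3: emitted by map_offsets (line 2)
  4: emitted by pack_ledger (line 10)
  5: emitted by main (line 25)
  6: emitted by collect_span (line 15)
A correct fix: line 17: replace `limit // limit` with `acc // limit`.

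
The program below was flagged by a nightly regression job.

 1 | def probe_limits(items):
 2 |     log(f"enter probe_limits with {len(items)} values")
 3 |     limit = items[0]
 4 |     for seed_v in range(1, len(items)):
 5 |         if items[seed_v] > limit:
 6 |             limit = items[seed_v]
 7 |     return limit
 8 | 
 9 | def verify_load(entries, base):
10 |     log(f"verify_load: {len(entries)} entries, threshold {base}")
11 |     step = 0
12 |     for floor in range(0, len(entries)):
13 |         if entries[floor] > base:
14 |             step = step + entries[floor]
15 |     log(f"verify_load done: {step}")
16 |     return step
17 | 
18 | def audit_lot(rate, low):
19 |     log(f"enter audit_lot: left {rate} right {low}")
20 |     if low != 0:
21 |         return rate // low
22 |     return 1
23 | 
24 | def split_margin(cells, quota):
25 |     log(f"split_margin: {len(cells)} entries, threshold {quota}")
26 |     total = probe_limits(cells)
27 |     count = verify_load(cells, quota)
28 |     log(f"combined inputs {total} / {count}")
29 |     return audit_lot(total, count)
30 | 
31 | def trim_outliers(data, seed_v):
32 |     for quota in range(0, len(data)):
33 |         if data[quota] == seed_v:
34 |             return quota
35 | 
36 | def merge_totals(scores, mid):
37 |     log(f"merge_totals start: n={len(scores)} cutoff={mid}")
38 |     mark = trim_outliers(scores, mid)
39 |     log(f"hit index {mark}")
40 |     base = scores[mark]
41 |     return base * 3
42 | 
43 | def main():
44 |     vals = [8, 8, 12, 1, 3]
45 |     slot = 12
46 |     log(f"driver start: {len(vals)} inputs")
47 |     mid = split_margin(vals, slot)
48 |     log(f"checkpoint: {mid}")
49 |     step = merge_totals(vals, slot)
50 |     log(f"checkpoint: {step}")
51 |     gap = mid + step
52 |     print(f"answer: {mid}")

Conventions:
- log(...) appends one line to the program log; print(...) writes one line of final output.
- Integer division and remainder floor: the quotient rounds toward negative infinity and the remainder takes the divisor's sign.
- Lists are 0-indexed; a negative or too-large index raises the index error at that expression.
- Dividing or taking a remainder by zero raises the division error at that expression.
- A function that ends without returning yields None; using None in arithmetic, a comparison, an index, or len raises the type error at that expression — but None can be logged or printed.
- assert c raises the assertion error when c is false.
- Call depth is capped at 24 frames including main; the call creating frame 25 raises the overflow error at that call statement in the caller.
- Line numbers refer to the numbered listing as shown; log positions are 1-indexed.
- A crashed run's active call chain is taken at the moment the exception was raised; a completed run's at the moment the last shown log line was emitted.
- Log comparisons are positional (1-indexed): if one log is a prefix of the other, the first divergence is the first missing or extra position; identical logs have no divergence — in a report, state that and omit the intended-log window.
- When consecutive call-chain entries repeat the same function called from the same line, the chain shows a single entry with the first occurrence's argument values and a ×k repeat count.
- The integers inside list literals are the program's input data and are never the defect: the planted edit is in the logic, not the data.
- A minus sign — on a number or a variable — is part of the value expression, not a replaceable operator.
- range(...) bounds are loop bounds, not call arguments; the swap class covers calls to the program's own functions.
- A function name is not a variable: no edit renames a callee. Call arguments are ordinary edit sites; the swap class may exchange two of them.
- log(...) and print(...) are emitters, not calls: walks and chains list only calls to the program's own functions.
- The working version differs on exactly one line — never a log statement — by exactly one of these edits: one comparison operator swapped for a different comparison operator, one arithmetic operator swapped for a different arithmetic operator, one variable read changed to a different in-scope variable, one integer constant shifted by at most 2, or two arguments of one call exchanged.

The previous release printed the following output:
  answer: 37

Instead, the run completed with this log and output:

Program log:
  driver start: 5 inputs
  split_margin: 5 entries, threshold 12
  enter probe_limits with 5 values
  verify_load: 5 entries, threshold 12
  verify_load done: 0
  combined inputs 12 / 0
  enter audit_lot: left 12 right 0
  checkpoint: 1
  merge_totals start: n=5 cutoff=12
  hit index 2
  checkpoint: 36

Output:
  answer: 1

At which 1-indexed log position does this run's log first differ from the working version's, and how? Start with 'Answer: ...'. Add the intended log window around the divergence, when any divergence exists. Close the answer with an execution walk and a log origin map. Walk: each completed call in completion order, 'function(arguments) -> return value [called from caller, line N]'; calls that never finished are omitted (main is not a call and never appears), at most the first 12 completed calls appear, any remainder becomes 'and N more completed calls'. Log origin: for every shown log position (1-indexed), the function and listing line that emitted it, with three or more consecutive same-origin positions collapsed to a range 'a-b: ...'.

Answer: none — the logs agree in full.
Execution walk:
  probe_limits([8, 8, 12, 1, 3]) -> 12  [called from split_margin, line 26]
  verify_load([8, 8, 12, 1, 3], 12) -> 0  [called from split_margin, line 27]
  audit_lot(12, 0) -> 1  [called from split_margin, line 29]
  split_margin([8, 8, 12, 1, 3], 12) -> 1  [called from main, line 47]
  trim_outliers([8, 8, 12, 1, 3], 12) -> 2  [called from merge_totals, line 38]
  merge_totals([8, 8, 12, 1, 3], 12) -> 36  [called from main, line 49]
Origin of each log line:
  1: from main, line 46
  2: from split_margin, line 25
  3: from probe_limits, line 2
  4: from verify_load, line 10
  5: from verify_load, line 15
  6: from split_margin, line 28
  7: from audit_lot, line 19
  8: from main, line 48
  9: from merge_totals, line 37
  10: from merge_totals, line 39
  11: from main, line 50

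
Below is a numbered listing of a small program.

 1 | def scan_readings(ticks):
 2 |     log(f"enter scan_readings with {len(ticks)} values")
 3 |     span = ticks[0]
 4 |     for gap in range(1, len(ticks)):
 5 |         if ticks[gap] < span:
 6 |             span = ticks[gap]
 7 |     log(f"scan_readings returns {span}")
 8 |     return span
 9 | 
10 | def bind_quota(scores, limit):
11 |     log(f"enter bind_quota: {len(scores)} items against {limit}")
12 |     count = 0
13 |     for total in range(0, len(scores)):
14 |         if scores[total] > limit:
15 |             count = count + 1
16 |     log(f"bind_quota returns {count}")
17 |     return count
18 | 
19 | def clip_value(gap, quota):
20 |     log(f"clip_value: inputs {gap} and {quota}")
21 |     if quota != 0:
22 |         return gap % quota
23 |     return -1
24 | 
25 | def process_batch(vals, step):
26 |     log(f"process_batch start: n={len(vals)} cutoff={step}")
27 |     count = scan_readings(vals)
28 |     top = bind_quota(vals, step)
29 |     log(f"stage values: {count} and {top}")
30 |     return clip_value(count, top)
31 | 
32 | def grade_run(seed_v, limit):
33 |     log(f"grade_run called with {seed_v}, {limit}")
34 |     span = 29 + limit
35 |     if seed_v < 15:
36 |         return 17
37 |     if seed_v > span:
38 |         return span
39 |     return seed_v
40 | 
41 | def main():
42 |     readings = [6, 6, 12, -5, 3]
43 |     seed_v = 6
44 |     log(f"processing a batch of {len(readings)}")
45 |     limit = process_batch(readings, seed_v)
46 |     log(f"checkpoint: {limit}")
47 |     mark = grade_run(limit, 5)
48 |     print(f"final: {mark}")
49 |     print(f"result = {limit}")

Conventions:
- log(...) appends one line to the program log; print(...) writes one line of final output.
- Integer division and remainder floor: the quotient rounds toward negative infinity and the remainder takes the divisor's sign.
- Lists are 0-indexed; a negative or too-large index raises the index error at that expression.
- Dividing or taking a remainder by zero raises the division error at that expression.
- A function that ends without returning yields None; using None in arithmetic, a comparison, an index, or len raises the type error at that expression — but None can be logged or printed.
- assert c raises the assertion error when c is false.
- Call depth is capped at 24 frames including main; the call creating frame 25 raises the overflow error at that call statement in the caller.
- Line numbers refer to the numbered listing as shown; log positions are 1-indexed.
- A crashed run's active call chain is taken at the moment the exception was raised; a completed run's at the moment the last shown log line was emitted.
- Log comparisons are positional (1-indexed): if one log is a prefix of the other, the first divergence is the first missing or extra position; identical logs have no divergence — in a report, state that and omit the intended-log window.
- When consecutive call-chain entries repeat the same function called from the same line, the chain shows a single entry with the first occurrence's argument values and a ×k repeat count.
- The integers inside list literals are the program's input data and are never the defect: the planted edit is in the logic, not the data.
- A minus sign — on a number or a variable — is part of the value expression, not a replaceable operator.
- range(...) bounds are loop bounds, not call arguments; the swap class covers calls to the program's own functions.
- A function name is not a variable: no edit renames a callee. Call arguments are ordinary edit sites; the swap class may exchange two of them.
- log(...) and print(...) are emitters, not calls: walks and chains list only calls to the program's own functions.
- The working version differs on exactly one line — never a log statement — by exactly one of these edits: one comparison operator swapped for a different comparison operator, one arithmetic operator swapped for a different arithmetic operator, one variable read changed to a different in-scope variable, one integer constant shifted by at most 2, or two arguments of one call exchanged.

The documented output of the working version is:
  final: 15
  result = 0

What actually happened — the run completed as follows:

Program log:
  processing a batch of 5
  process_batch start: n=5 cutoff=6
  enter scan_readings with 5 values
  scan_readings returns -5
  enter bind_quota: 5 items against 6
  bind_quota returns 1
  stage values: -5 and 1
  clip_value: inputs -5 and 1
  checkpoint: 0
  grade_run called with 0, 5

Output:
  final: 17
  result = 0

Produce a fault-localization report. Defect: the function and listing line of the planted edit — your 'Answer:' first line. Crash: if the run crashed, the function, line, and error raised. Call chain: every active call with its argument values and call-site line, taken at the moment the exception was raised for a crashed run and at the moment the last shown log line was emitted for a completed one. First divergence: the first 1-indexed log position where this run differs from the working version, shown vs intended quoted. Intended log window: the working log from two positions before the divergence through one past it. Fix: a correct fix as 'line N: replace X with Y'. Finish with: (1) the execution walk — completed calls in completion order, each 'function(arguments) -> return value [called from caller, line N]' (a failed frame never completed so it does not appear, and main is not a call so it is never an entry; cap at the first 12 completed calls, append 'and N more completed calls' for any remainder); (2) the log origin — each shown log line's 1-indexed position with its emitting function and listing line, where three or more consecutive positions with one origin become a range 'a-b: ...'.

Answer: the defect is in grade_run at line 36.
Core observation: The logs agree in full; only the final output differs.
Call chain: main -> grade_run(0, 5) (called at line 47).
First divergence: none (the log streams are identical).
Execution walk:
  scan_readings([6, 6, 12, -5, 3]) -> -5  [called from process_batch, line 27]
  bind_quota([6, 6, 12, -5, 3], 6) -> 1  [called from process_batch, line 28]
  clip_value(-5, 1) -> 0  [called from process_batch, line 30]
  process_batch([6, 6, 12, -5, 3], 6) -> 0  [called from main, line 45]
  grade_run(0, 5) -> 17  [called from main, line 47]
Log origins:
  1: logged in main at line 44
  2: logged in process_batch at line 26
  3: logged in scan_readings at line 2
  4: logged in scan_readings at line 7
  5: logged in bind_quota at line 11
  6: logged in bind_quota at line 16
  7: logged in process_batch at line 29
  8: logged in clip_value at line 20
  9: logged in main at line 46
  10: logged in grade_run at line 33
A correct fix: line 36: replace `17` with `15`.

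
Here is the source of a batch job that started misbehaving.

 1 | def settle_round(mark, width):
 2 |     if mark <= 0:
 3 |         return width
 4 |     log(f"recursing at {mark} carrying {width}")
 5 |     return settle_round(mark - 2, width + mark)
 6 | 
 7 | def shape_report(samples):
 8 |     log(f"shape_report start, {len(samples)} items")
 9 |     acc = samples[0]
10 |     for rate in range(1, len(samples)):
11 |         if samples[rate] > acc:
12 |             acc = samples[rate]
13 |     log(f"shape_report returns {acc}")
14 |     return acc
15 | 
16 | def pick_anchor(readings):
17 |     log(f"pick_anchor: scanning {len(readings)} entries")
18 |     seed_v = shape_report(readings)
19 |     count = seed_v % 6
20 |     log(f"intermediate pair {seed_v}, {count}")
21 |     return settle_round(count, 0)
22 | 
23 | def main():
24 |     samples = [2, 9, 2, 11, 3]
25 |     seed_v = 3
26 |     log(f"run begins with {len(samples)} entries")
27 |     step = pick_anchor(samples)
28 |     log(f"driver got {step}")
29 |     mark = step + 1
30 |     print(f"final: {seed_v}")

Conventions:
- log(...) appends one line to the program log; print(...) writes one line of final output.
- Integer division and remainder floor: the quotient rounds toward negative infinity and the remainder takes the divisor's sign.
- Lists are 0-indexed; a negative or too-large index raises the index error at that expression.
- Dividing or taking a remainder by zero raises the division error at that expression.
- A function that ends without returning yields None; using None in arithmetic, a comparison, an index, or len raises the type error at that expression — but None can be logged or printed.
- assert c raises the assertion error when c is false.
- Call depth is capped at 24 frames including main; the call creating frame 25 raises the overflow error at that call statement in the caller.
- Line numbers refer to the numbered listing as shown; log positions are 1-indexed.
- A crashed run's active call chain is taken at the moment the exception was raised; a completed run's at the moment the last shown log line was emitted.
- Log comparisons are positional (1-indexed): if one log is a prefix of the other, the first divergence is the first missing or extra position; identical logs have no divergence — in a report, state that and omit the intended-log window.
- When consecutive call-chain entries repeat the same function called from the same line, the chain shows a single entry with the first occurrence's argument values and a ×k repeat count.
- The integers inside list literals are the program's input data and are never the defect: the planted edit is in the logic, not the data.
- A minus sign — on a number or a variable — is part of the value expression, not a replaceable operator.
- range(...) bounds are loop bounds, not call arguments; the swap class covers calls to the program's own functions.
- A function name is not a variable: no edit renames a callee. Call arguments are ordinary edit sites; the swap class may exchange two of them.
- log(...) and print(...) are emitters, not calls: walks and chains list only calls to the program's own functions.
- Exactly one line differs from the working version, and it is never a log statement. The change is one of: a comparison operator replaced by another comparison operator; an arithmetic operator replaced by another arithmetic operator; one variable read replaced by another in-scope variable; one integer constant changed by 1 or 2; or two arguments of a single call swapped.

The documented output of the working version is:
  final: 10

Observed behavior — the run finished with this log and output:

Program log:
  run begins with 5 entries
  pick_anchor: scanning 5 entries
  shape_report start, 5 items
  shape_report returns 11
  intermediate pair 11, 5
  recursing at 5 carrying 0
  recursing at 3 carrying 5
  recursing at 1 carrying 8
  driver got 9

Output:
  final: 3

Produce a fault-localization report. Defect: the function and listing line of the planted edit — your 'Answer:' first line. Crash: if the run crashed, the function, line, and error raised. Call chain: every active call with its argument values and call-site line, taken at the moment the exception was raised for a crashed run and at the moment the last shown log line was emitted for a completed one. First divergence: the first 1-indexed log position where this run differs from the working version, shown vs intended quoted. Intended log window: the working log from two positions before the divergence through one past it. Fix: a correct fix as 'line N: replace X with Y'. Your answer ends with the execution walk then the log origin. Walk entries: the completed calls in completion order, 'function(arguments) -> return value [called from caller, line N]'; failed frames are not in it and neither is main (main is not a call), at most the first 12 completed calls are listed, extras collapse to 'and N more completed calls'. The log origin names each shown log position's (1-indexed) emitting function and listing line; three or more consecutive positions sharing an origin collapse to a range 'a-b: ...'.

Answer: the defect is in main at line 30.
Key fact: Every logged value matches the working version; the printed result is what differs.
Call chain: main.
First divergence: none; the two logs match at every position.
Execution walk:
  shape_report([2, 9, 2, 11, 3]) -> 11  [called from pick_anchor, line 18]
  settle_round(-1, 9) -> 9  [called from settle_round, line 5]
  settle_round(1, 8) -> 9  [called from settle_round, line 5]
  settle_round(3, 5) -> 9  [called from settle_round, line 5]
  settle_round(5, 0) -> 9  [called from pick_anchor, line 21]
  pick_anchor([2, 9, 2, 11, 3]) -> 9  [called from main, line 27]
Log line origins:
  1: from main, line 26
  2: from pick_anchor, line 17
  3: from shape_report, line 8
  4: from shape_report, line 13
  5: from pick_anchor, line 20
  6-8: from settle_round, line 4
  9: from main, line 28
A correct fix: line 30: replace `seed_v` with `mark`.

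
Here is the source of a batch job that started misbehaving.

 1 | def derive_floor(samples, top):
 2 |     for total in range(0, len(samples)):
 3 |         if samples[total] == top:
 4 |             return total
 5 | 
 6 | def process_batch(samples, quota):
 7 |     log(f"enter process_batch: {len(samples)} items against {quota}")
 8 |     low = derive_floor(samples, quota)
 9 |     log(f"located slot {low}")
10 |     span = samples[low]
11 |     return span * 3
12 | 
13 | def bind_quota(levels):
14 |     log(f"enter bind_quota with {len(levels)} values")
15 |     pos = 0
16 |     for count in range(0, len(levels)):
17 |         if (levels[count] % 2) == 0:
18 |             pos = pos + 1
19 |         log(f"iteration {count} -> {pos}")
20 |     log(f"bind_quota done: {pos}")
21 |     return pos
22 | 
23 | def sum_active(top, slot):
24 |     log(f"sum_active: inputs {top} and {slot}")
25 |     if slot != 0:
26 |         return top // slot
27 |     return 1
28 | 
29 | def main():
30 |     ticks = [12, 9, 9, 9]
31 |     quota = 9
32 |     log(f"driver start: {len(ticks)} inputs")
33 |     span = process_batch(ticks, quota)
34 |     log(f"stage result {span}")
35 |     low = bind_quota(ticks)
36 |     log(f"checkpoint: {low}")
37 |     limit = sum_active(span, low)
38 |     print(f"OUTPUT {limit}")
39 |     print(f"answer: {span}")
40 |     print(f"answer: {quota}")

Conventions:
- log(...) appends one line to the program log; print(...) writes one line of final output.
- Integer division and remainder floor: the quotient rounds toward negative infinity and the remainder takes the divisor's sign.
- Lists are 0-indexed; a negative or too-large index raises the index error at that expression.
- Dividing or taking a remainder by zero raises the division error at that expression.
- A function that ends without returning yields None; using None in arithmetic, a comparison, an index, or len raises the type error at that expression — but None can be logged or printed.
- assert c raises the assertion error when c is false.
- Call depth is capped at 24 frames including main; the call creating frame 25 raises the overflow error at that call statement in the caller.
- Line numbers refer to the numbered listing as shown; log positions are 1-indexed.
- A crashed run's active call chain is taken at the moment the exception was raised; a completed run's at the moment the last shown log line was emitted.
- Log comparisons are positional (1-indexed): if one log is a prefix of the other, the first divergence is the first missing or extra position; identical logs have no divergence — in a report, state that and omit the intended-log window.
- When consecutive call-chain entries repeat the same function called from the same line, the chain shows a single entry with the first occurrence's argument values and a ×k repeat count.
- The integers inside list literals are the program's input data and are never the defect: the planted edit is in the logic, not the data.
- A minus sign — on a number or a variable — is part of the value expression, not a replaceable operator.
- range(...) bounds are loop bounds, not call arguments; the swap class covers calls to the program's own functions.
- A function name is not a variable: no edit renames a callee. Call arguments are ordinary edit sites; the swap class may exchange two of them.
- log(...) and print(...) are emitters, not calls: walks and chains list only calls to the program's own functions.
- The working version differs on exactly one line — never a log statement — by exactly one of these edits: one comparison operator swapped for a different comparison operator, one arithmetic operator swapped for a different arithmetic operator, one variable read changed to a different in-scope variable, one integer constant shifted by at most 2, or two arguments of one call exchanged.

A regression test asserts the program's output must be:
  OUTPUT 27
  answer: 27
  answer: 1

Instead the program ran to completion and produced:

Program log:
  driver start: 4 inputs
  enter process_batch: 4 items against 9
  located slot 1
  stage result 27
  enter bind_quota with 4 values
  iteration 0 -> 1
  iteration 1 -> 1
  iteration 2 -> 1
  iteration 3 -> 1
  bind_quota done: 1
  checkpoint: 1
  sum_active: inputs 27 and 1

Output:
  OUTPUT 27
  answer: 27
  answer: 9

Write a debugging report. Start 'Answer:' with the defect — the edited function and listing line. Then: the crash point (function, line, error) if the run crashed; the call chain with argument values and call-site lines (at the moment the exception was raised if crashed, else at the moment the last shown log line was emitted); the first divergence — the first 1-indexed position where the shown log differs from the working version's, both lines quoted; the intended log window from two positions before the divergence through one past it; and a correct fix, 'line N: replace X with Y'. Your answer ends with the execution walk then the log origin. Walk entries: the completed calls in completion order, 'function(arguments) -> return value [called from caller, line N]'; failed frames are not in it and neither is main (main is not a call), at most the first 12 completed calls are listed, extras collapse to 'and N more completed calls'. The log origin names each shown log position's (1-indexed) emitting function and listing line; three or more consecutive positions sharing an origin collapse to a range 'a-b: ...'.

Answer: the defect is in main at line 40.
Core observation: Log streams are identical — the defect surfaces only in the printed output.
Call chain: main -> sum_active(27, 1) (called at line 37).
First divergence: none (the log streams are identical).
Execution walk:
  derive_floor([12, 9, 9, 9], 9) -> 1  [called from process_batch, line 8]
  process_batch([12, 9, 9, 9], 9) -> 27  [called from main, line 33]
  bind_quota([12, 9, 9, 9]) -> 1  [called from main, line 35]
  sum_active(27, 1) -> 27  [called from main, line 37]
Log origin:
  1: emitted by main (line 32)
  2: emitted by process_batch (line 7)
  3: emitted by process_batch (line 9)
  4: emitted by main (line 34)
  5: emitted by bind_quota (line 14)
  6-9: emitted by bind_quota (line 19)
  10: emitted by bind_quota (line 20)
  11: emitted by main (line 36)
  12: emitted by sum_active (line 24)
A correct fix: line 40: replace `quota` with `low`.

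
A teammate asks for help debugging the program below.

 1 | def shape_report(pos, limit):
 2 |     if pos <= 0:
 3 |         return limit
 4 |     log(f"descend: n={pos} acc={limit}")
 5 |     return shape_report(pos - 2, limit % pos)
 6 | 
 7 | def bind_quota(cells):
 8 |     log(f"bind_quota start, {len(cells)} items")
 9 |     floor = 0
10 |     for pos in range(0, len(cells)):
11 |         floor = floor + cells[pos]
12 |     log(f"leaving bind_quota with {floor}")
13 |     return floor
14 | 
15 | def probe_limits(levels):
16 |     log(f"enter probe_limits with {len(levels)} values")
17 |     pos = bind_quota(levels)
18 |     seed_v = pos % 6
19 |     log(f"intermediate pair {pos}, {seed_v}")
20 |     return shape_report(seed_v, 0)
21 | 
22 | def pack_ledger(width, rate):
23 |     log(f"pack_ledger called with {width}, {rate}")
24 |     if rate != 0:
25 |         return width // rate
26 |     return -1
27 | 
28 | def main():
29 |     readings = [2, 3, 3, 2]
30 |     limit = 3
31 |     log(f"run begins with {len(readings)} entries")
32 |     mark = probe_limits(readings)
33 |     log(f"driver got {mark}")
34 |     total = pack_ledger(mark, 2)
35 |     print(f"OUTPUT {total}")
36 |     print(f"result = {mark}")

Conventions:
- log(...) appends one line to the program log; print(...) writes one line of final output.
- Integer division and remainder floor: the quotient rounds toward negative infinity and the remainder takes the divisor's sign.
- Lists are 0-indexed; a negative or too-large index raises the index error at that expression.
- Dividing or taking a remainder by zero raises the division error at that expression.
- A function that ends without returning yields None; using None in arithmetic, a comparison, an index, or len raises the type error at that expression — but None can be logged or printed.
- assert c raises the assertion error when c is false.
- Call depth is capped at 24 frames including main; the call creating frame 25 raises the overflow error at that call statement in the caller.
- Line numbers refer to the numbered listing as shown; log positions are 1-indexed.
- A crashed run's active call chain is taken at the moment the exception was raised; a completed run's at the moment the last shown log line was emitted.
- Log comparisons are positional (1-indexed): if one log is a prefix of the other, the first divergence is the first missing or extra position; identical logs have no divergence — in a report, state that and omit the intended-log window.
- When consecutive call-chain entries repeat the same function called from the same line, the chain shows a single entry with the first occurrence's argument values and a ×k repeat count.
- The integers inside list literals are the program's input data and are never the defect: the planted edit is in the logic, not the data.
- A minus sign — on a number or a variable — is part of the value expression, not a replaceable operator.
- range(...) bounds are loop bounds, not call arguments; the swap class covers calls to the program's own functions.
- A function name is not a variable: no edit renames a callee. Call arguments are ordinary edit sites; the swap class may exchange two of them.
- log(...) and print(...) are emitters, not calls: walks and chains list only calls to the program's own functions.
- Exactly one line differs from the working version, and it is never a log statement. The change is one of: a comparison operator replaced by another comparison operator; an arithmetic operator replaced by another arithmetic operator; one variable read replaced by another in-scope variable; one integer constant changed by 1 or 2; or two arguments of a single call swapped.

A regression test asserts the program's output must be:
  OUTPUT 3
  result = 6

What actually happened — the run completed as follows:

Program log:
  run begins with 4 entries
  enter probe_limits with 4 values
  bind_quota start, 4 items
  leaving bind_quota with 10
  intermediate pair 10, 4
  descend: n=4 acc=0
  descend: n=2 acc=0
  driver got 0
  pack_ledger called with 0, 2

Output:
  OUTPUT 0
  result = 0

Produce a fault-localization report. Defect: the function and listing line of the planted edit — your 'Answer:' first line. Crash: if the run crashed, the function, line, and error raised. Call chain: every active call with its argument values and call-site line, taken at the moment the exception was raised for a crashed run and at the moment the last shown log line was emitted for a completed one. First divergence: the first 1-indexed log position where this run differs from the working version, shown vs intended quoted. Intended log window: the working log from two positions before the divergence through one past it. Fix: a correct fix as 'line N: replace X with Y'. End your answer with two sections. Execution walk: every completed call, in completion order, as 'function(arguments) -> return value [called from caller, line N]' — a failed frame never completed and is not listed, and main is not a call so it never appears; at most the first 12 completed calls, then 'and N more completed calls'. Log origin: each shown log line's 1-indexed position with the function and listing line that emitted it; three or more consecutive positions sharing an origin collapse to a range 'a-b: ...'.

Answer: the defect is in shape_report at line 5.
Core observation: The log first diverges at position 7: the faulty run prints 'descend: n=2 acc=0' where the working version prints 'descend: n=2 acc=4'.
Call chain: main -> pack_ledger(0, 2) (called at line 34).
First divergence: position 7 — shown 'descend: n=2 acc=0', intended 'descend: n=2 acc=4'.
Intended log window:
  5: intermediate pair 10, 4
  6: descend: n=4 acc=0
  7: descend: n=2 acc=4
  8: driver got 6
Execution walk:
  bind_quota([2, 3, 3, 2]) -> 10  [called from probe_limits, line 17]
  shape_report(0, 0) -> 0  [called from shape_report, line 5]
  shape_report(2, 0) -> 0  [called from shape_report, line 5]
  shape_report(4, 0) -> 0  [called from probe_limits, line 20]
  probe_limits([2, 3, 3, 2]) -> 0  [called from main, line 32]
  pack_ledger(0, 2) -> 0  [called from main, line 34]
Log line origins:
  1: from main, line 31
  2: from probe_limits, line 16
  3: from bind_quota, line 8
  4: from bind_quota, line 12
  5: from probe_limits, line 19
  6: from shape_report, line 4
  7: from shape_report, line 4
  8: from main, line 33
  9: from pack_ledger, line 23
A correct fix: line 5: replace `%` with `+`.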